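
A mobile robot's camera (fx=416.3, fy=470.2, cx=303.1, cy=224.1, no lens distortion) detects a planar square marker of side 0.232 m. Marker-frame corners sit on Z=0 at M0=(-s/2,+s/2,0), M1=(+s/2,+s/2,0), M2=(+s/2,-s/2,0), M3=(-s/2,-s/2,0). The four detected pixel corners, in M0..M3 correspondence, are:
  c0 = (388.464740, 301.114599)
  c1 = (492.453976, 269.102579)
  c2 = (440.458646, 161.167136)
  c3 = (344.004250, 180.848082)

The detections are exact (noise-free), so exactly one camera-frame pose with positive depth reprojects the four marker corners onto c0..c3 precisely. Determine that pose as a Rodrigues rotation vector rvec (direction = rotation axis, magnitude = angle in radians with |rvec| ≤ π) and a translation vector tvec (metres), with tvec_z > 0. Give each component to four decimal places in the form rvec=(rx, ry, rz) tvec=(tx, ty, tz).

rvec=(-0.4674, -0.2475, -0.2622) tvec=(0.2265, 0.0003, 0.8278)

Intrinsics K: fx=416.3, fy=470.2, cx=303.1, cy=224.1
Marker side s = 0.232 m; corners in marker frame (Z=0):
  M0 = (-0.1160, +0.1160, 0)
  M1 = (+0.1160, +0.1160, 0)
  M2 = (+0.1160, -0.1160, 0)
  M3 = (-0.1160, -0.1160, 0)
Detected image corners:
  c0 = (388.464740, 301.114599) px
  c1 = (492.453976, 269.102579) px
  c2 = (440.458646, 161.167136) px
  c3 = (344.004250, 180.848082) px
Planar DLT: solve 8×8 A·h = b for H (H[2,2]=1):
  H  [+578.38228 +2.73160 +417.01951]
  H  [-29.18549 +377.98676 +224.25621]
  H  [+0.35385 -0.49433 +1.00000]
B = K⁻¹H; ‖b₁‖=1.207976, ‖b₂‖=1.207976; λ = 2/(‖b₁‖+‖b₂‖) = 0.827831, sign → tz>0 ⇒ λ=+0.827831
r₁ = λ·B[:,0] = (+0.93686,-0.19099,+0.29293); r₂ = λ·B[:,1] = (+0.30338,+0.86052,-0.40923)
r₃ = r₁×r₂ = (-0.17391,+0.47226,+0.86413); SVD([r₁ r₂ r₃]) → R = UVᵀ:
  R  [+0.93686 +0.30338 -0.17391]
  R  [-0.19099 +0.86052 +0.47226]
  R  [+0.29293 -0.40923 +0.86413]
t = (+0.22653, +0.00028, +0.82783) m
tr R = 2.661520; θ = arccos((tr R − 1)/2) = 0.590325 rad = 33.823°
axis k = ((R−Rᵀ)₃₂, (R−Rᵀ)₁₃, (R−Rᵀ)₂₁) / (2 sinθ) = (-0.791801, -0.419340, -0.444078)
rvec = θ·k = (-0.467420, -0.247547, -0.262150)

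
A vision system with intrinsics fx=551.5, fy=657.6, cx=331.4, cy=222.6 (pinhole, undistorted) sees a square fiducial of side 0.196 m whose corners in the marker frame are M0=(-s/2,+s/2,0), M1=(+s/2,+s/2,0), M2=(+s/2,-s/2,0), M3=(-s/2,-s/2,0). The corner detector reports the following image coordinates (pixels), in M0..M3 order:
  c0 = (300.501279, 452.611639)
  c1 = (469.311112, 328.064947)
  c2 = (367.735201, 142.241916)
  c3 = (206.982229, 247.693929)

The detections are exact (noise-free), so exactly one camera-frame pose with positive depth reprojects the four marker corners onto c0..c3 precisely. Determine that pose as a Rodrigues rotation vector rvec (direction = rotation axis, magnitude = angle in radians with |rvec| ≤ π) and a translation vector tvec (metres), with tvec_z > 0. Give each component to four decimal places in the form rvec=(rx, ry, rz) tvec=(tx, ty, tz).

rvec=(-0.2651, -0.0843, -0.5281) tvec=(0.0050, 0.0556, 0.5647)

Intrinsics K: fx=551.5, fy=657.6, cx=331.4, cy=222.6
Marker side s = 0.196 m; corners in marker frame (Z=0):
  M0 = (-0.0980, +0.0980, 0)
  M1 = (+0.0980, +0.0980, 0)
  M2 = (+0.0980, -0.0980, 0)
  M3 = (-0.0980, -0.0980, 0)
Detected image corners:
  c0 = (300.501279, 452.611639) px
  c1 = (469.311112, 328.064947) px
  c2 = (367.735201, 142.241916) px
  c3 = (206.982229, 247.693929) px
Planar DLT: solve 8×8 A·h = b for H (H[2,2]=1):
  H  [+927.60549 +362.44967 +336.30844]
  H  [-508.44950 +877.33680 +287.31625]
  H  [+0.26090 -0.40391 +1.00000]
B = K⁻¹H; ‖b₁‖=1.771008, ‖b₂‖=1.771008; λ = 2/(‖b₁‖+‖b₂‖) = 0.564650, sign → tz>0 ⇒ λ=+0.564650
r₁ = λ·B[:,0] = (+0.86120,-0.48645,+0.14732); r₂ = λ·B[:,1] = (+0.50814,+0.83053,-0.22807)
r₃ = r₁×r₂ = (-0.01141,+0.27127,+0.96244); SVD([r₁ r₂ r₃]) → R = UVᵀ:
  R  [+0.86120 +0.50814 -0.01141]
  R  [-0.48645 +0.83053 +0.27127]
  R  [+0.14732 -0.22807 +0.96244]
t = (+0.00503, +0.05557, +0.56465) m
tr R = 2.654165; θ = arccos((tr R − 1)/2) = 0.596900 rad = 34.200°
axis k = ((R−Rᵀ)₃₂, (R−Rᵀ)₁₃, (R−Rᵀ)₂₁) / (2 sinθ) = (-0.444187, -0.141196, -0.884738)
rvec = θ·k = (-0.265135, -0.084280, -0.528100)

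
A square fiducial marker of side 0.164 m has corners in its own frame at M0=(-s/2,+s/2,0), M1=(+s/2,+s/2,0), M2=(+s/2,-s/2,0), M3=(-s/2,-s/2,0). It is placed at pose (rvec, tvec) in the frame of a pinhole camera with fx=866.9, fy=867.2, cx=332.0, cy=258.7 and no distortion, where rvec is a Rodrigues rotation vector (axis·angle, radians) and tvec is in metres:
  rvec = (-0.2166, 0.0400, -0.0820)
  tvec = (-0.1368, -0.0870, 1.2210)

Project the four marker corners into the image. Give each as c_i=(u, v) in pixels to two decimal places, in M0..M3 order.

Intrinsics K: fx=866.9, fy=867.2, cx=332.0, cy=258.7
Marker side s = 0.164 m; corners in marker frame (Z=0):
  M0 = (-0.0820, +0.0820, 0)
  M1 = (+0.0820, +0.0820, 0)
  M2 = (+0.0820, -0.0820, 0)
  M3 = (-0.0820, -0.0820, 0)
rvec = (-0.2166, 0.0400, -0.0820), |rvec| = θ = 0.23503 rad = 13.466°
Rodrigues: sinθ=0.23287, 1−cosθ=0.02749; R = I + sinθ·[k]× + (1−cosθ)·[k]×²:
    [+0.99586 +0.07694 +0.04847]
    [-0.08556 +0.97330 +0.21298]
    [-0.03079 -0.21624 +0.97585]
t = (-0.1368, -0.0870, 1.2210) m
M0: Pc = R·M0+t = (-0.21215, -0.00017, +1.20579); u = 866.9·(-0.21215)/1.20579 + 332.0 = 179.4745, v = 867.2·(-0.00017)/1.20579 + 258.7 = 258.5754
M1: Pc = R·M1+t = (-0.04883, -0.01420, +1.20074); u = 866.9·(-0.04883)/1.20074 + 332.0 = 296.7455, v = 867.2·(-0.01420)/1.20074 + 258.7 = 248.4409
M2: Pc = R·M2+t = (-0.06145, -0.17383, +1.23621); u = 866.9·(-0.06145)/1.23621 + 332.0 = 288.9088, v = 867.2·(-0.17383)/1.23621 + 258.7 = 136.7604
M3: Pc = R·M3+t = (-0.22477, -0.15980, +1.24126); u = 866.9·(-0.22477)/1.24126 + 332.0 = 175.0203, v = 867.2·(-0.15980)/1.24126 + 258.7 = 147.0597

c0=(179.47, 258.58) c1=(296.75, 248.44) c2=(288.91, 136.76) c3=(175.02, 147.06)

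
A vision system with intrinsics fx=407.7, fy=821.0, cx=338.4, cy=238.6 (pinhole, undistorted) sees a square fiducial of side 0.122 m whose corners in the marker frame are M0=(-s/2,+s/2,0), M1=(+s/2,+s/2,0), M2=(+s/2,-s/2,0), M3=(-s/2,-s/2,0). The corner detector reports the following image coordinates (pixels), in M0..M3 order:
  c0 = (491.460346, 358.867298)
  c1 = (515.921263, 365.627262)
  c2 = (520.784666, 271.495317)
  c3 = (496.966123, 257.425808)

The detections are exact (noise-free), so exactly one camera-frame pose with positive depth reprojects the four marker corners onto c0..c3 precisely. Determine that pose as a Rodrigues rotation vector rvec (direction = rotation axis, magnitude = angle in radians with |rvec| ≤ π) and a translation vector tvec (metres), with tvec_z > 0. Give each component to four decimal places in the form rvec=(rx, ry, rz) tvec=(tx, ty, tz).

Intrinsics K: fx=407.7, fy=821.0, cx=338.4, cy=238.6
Marker side s = 0.122 m; corners in marker frame (Z=0):
  M0 = (-0.0610, +0.0610, 0)
  M1 = (+0.0610, +0.0610, 0)
  M2 = (+0.0610, -0.0610, 0)
  M3 = (-0.0610, -0.0610, 0)
Detected image corners:
  c0 = (491.460346, 358.867298) px
  c1 = (515.921263, 365.627262) px
  c2 = (520.784666, 271.495317) px
  c3 = (496.966123, 257.425808) px
Planar DLT: solve 8×8 A·h = b for H (H[2,2]=1):
  H  [+512.61602 -85.22438 +506.75422]
  H  [+280.33759 +773.88708 +313.29911]
  H  [+0.62171 -0.08459 +1.00000]
B = K⁻¹H; ‖b₁‖=0.980766, ‖b₂‖=0.980766; λ = 2/(‖b₁‖+‖b₂‖) = 1.019611, sign → tz>0 ⇒ λ=+1.019611
r₁ = λ·B[:,0] = (+0.75584,+0.16393,+0.63391); r₂ = λ·B[:,1] = (-0.14155,+0.98617,-0.08625)
r₃ = r₁×r₂ = (-0.63928,-0.02454,+0.76859); SVD([r₁ r₂ r₃]) → R = UVᵀ:
  R  [+0.75584 -0.14155 -0.63928]
  R  [+0.16393 +0.98617 -0.02454]
  R  [+0.63391 -0.08625 +0.76859]
t = (+0.42103, +0.09277, +1.01961) m
tr R = 2.510591; θ = arccos((tr R − 1)/2) = 0.714691 rad = 40.949°
axis k = ((R−Rᵀ)₃₂, (R−Rᵀ)₁₃, (R−Rᵀ)₂₁) / (2 sinθ) = (-0.047084, -0.971324, +0.233050)
rvec = θ·k = (-0.033650, -0.694197, +0.166559)

rvec=(-0.0337, -0.6942, 0.1666) tvec=(0.4210, 0.0928, 1.0196)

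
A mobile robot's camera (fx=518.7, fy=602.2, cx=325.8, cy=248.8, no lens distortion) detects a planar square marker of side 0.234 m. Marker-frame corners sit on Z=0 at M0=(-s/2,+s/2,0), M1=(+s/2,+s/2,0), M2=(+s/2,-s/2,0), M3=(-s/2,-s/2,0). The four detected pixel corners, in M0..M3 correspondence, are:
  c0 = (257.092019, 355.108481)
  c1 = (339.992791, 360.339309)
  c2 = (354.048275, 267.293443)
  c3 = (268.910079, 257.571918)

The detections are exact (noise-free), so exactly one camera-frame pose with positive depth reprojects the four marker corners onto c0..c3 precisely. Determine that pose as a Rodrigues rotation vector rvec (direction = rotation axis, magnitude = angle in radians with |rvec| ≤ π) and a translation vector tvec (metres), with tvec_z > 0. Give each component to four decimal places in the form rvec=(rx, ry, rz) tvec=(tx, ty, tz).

rvec=(0.2221, -0.2575, 0.1322) tvec=(-0.0539, 0.1446, 1.4005)

Intrinsics K: fx=518.7, fy=602.2, cx=325.8, cy=248.8
Marker side s = 0.234 m; corners in marker frame (Z=0):
  M0 = (-0.1170, +0.1170, 0)
  M1 = (+0.1170, +0.1170, 0)
  M2 = (+0.1170, -0.1170, 0)
  M3 = (-0.1170, -0.1170, 0)
Detected image corners:
  c0 = (257.092019, 355.108481) px
  c1 = (339.992791, 360.339309) px
  c2 = (354.048275, 267.293443) px
  c3 = (268.910079, 257.571918) px
Planar DLT: solve 8×8 A·h = b for H (H[2,2]=1):
  H  [+416.98074 -11.74973 +305.83721]
  H  [+90.75566 +451.38098 +310.95908]
  H  [+0.19017 +0.14308 +1.00000]
B = K⁻¹H; ‖b₁‖=0.714030, ‖b₂‖=0.714030; λ = 2/(‖b₁‖+‖b₂‖) = 1.400501, sign → tz>0 ⇒ λ=+1.400501
r₁ = λ·B[:,0] = (+0.95857,+0.10103,+0.26633); r₂ = λ·B[:,1] = (-0.15759,+0.96696,+0.20039)
r₃ = r₁×r₂ = (-0.23728,-0.23406,+0.94282); SVD([r₁ r₂ r₃]) → R = UVᵀ:
  R  [+0.95857 -0.15759 -0.23728]
  R  [+0.10103 +0.96696 -0.23406]
  R  [+0.26633 +0.20039 +0.94282]
t = (-0.05390, +0.14456, +1.40050) m
tr R = 2.868353; θ = arccos((tr R − 1)/2) = 0.364852 rad = 20.904°
axis k = ((R−Rᵀ)₃₂, (R−Rᵀ)₁₃, (R−Rᵀ)₂₁) / (2 sinθ) = (+0.608791, -0.705716, +0.362406)
rvec = θ·k = (+0.222118, -0.257482, +0.132224)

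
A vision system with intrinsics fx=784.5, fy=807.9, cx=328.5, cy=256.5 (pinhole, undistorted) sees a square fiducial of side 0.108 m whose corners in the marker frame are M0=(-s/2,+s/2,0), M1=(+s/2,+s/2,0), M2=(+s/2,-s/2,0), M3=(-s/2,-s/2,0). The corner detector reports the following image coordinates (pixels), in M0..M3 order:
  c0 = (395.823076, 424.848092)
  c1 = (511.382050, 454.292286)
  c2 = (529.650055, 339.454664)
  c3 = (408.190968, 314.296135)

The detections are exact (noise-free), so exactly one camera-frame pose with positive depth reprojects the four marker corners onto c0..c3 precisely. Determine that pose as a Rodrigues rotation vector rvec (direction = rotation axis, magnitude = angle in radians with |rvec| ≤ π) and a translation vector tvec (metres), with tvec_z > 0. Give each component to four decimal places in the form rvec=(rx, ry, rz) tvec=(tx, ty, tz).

rvec=(0.2716, 0.3467, 0.1296) tvec=(0.1180, 0.1115, 0.7056)

Intrinsics K: fx=784.5, fy=807.9, cx=328.5, cy=256.5
Marker side s = 0.108 m; corners in marker frame (Z=0):
  M0 = (-0.0540, +0.0540, 0)
  M1 = (+0.0540, +0.0540, 0)
  M2 = (+0.0540, -0.0540, 0)
  M3 = (-0.0540, -0.0540, 0)
Detected image corners:
  c0 = (395.823076, 424.848092) px
  c1 = (511.382050, 454.292286) px
  c2 = (529.650055, 339.454664) px
  c3 = (408.190968, 314.296135) px
Planar DLT: solve 8×8 A·h = b for H (H[2,2]=1):
  H  [+889.27523 +44.65202 +459.65595]
  H  [+80.88084 +1197.37167 +384.11708]
  H  [-0.44972 +0.40286 +1.00000]
B = K⁻¹H; ‖b₁‖=1.417244, ‖b₂‖=1.417244; λ = 2/(‖b₁‖+‖b₂‖) = 0.705595, sign → tz>0 ⇒ λ=+0.705595
r₁ = λ·B[:,0] = (+0.93270,+0.17138,-0.31732); r₂ = λ·B[:,1] = (-0.07887,+0.95550,+0.28425)
r₃ = r₁×r₂ = (+0.35191,-0.24010,+0.90472); SVD([r₁ r₂ r₃]) → R = UVᵀ:
  R  [+0.93270 -0.07887 +0.35191]
  R  [+0.17138 +0.95550 -0.24010]
  R  [-0.31732 +0.28425 +0.90472]
t = (+0.11796, +0.11146, +0.70559) m
tr R = 2.792920; θ = arccos((tr R − 1)/2) = 0.459081 rad = 26.303°
axis k = ((R−Rᵀ)₃₂, (R−Rᵀ)₁₃, (R−Rᵀ)₂₁) / (2 sinθ) = (+0.591652, +0.755126, +0.282370)
rvec = θ·k = (+0.271616, +0.346664, +0.129631)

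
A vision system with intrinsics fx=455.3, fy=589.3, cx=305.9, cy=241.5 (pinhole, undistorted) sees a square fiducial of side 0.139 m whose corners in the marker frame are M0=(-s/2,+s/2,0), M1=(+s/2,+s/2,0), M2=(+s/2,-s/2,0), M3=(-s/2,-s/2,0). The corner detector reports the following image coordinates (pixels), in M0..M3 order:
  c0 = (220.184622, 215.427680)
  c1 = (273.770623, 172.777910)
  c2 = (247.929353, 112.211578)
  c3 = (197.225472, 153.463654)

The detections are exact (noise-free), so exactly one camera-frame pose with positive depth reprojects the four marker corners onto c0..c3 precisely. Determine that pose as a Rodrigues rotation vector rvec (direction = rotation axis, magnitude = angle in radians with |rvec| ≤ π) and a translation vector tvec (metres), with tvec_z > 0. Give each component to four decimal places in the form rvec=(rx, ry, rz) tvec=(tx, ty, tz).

Intrinsics K: fx=455.3, fy=589.3, cx=305.9, cy=241.5
Marker side s = 0.139 m; corners in marker frame (Z=0):
  M0 = (-0.0695, +0.0695, 0)
  M1 = (+0.0695, +0.0695, 0)
  M2 = (+0.0695, -0.0695, 0)
  M3 = (-0.0695, -0.0695, 0)
Detected image corners:
  c0 = (220.184622, 215.427680) px
  c1 = (273.770623, 172.777910) px
  c2 = (247.929353, 112.211578) px
  c3 = (197.225472, 153.463654) px
Planar DLT: solve 8×8 A·h = b for H (H[2,2]=1):
  H  [+355.65485 +91.12438 +234.32444]
  H  [-315.06886 +382.04898 +162.82465]
  H  [-0.08191 -0.35931 +1.00000]
B = K⁻¹H; ‖b₁‖=0.978254, ‖b₂‖=0.978254; λ = 2/(‖b₁‖+‖b₂‖) = 1.022230, sign → tz>0 ⇒ λ=+1.022230
r₁ = λ·B[:,0] = (+0.85476,-0.51222,-0.08373); r₂ = λ·B[:,1] = (+0.45136,+0.81324,-0.36730)
r₃ = r₁×r₂ = (+0.25623,+0.27616,+0.92633); SVD([r₁ r₂ r₃]) → R = UVᵀ:
  R  [+0.85476 +0.45136 +0.25623]
  R  [-0.51222 +0.81324 +0.27616]
  R  [-0.08373 -0.36730 +0.92633]
t = (-0.16070, -0.13647, +1.02223) m
tr R = 2.594332; θ = arccos((tr R − 1)/2) = 0.648209 rad = 37.140°
axis k = ((R−Rᵀ)₃₂, (R−Rᵀ)₁₃, (R−Rᵀ)₂₁) / (2 sinθ) = (-0.532874, +0.281531, -0.797988)
rvec = θ·k = (-0.345414, +0.182491, -0.517263)

rvec=(-0.3454, 0.1825, -0.5173) tvec=(-0.1607, -0.1365, 1.0222)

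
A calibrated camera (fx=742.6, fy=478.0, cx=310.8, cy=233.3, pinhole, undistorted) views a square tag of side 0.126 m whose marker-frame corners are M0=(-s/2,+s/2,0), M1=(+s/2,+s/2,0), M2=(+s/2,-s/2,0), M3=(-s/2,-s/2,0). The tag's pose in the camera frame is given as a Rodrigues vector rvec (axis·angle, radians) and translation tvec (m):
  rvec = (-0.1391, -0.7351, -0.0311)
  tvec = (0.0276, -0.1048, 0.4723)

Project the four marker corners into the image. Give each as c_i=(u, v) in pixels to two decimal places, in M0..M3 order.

c0=(285.73, 183.89) c1=(426.72, 194.55) c2=(409.67, 81.33) c3=(270.08, 49.16)

Intrinsics K: fx=742.6, fy=478.0, cx=310.8, cy=233.3
Marker side s = 0.126 m; corners in marker frame (Z=0):
  M0 = (-0.0630, +0.0630, 0)
  M1 = (+0.0630, +0.0630, 0)
  M2 = (+0.0630, -0.0630, 0)
  M3 = (-0.0630, -0.0630, 0)
rvec = (-0.1391, -0.7351, -0.0311), |rvec| = θ = 0.74879 rad = 42.903°
Rodrigues: sinθ=0.68075, 1−cosθ=0.26749; R = I + sinθ·[k]× + (1−cosθ)·[k]×²:
    [+0.74174 +0.07706 -0.66624]
    [+0.02051 +0.99031 +0.13737]
    [+0.67037 -0.11555 +0.73297]
t = (0.0276, -0.1048, 0.4723) m
M0: Pc = R·M0+t = (-0.01428, -0.04370, +0.42279); u = 742.6·(-0.01428)/0.42279 + 310.8 = 285.7263, v = 478.0·(-0.04370)/0.42279 + 233.3 = 183.8901
M1: Pc = R·M1+t = (+0.07918, -0.04112, +0.50725); u = 742.6·(+0.07918)/0.50725 + 310.8 = 426.7229, v = 478.0·(-0.04112)/0.50725 + 233.3 = 194.5527
M2: Pc = R·M2+t = (+0.06948, -0.16590, +0.52181); u = 742.6·(+0.06948)/0.52181 + 310.8 = 409.6713, v = 478.0·(-0.16590)/0.52181 + 233.3 = 81.3319
M3: Pc = R·M3+t = (-0.02398, -0.16848, +0.43735); u = 742.6·(-0.02398)/0.43735 + 310.8 = 270.0754, v = 478.0·(-0.16848)/0.43735 + 233.3 = 49.1575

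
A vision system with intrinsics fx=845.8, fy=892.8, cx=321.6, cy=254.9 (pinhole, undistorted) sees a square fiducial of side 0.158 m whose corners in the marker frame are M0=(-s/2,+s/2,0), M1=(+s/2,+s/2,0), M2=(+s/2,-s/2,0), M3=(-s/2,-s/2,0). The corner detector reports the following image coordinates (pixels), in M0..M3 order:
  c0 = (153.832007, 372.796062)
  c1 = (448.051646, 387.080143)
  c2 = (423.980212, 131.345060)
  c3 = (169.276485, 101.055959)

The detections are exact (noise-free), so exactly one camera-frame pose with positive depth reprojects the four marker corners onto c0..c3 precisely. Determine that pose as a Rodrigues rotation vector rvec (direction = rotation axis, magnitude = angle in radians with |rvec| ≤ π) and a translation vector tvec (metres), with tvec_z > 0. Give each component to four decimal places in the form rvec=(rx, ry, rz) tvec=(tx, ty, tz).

Intrinsics K: fx=845.8, fy=892.8, cx=321.6, cy=254.9
Marker side s = 0.158 m; corners in marker frame (Z=0):
  M0 = (-0.0790, +0.0790, 0)
  M1 = (+0.0790, +0.0790, 0)
  M2 = (+0.0790, -0.0790, 0)
  M3 = (-0.0790, -0.0790, 0)
Detected image corners:
  c0 = (153.832007, 372.796062) px
  c1 = (448.051646, 387.080143) px
  c2 = (423.980212, 131.345060) px
  c3 = (169.276485, 101.055959) px
Planar DLT: solve 8×8 A·h = b for H (H[2,2]=1):
  H  [+1865.97465 -242.57160 +303.63400]
  H  [+259.26322 +1439.52697 +238.90718]
  H  [+0.46170 -0.91850 +1.00000]
B = K⁻¹H; ‖b₁‖=2.088468, ‖b₂‖=2.088468; λ = 2/(‖b₁‖+‖b₂‖) = 0.478820, sign → tz>0 ⇒ λ=+0.478820
r₁ = λ·B[:,0] = (+0.97230,+0.07593,+0.22107); r₂ = λ·B[:,1] = (+0.02990,+0.89760,-0.43979)
r₃ = r₁×r₂ = (-0.23183,+0.43422,+0.87046); SVD([r₁ r₂ r₃]) → R = UVᵀ:
  R  [+0.97230 +0.02990 -0.23183]
  R  [+0.07593 +0.89760 +0.43422]
  R  [+0.22107 -0.43979 +0.87046]
t = (-0.01017, -0.00858, +0.47882) m
tr R = 2.740362; θ = arccos((tr R − 1)/2) = 0.515227 rad = 29.520°
axis k = ((R−Rᵀ)₃₂, (R−Rᵀ)₁₃, (R−Rᵀ)₂₁) / (2 sinθ) = (-0.886908, -0.459579, +0.046707)
rvec = θ·k = (-0.456959, -0.236787, +0.024065)

rvec=(-0.4570, -0.2368, 0.0241) tvec=(-0.0102, -0.0086, 0.4788)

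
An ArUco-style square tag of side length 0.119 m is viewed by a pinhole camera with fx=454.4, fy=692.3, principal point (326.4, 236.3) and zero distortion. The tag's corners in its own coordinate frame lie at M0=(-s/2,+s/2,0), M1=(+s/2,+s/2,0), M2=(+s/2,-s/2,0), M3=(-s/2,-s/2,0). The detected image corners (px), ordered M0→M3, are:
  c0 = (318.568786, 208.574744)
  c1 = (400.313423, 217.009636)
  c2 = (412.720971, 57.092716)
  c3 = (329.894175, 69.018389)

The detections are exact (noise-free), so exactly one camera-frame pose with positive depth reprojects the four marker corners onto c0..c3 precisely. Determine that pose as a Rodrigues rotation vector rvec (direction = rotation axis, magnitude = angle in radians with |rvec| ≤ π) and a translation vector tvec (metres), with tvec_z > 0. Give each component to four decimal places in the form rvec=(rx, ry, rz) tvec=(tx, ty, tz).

rvec=(-0.0698, 0.6718, 0.1077) tvec=(0.0435, -0.0777, 0.5460)

Intrinsics K: fx=454.4, fy=692.3, cx=326.4, cy=236.3
Marker side s = 0.119 m; corners in marker frame (Z=0):
  M0 = (-0.0595, +0.0595, 0)
  M1 = (+0.0595, +0.0595, 0)
  M2 = (+0.0595, -0.0595, 0)
  M3 = (-0.0595, -0.0595, 0)
Detected image corners:
  c0 = (318.568786, 208.574744) px
  c1 = (400.313423, 217.009636) px
  c2 = (412.720971, 57.092716) px
  c3 = (329.894175, 69.018389) px
Planar DLT: solve 8×8 A·h = b for H (H[2,2]=1):
  H  [+273.76331 -119.27050 +362.59476]
  H  [-172.63052 +1244.97409 +137.74108]
  H  [-1.14329 -0.05436 +1.00000]
B = K⁻¹H; ‖b₁‖=1.831364, ‖b₂‖=1.831364; λ = 2/(‖b₁‖+‖b₂‖) = 0.546041, sign → tz>0 ⇒ λ=+0.546041
r₁ = λ·B[:,0] = (+0.77740,+0.07692,-0.62428); r₂ = λ·B[:,1] = (-0.12200,+0.99209,-0.02968)
r₃ = r₁×r₂ = (+0.61706,+0.09924,+0.78063); SVD([r₁ r₂ r₃]) → R = UVᵀ:
  R  [+0.77740 -0.12200 +0.61706]
  R  [+0.07692 +0.99209 +0.09924]
  R  [-0.62428 -0.02968 +0.78063]
t = (+0.04349, -0.07774, +0.54604) m
tr R = 2.550123; θ = arccos((tr R − 1)/2) = 0.683984 rad = 39.189°
axis k = ((R−Rᵀ)₃₂, (R−Rᵀ)₁₃, (R−Rᵀ)₂₁) / (2 sinθ) = (-0.102014, +0.982251, +0.157408)
rvec = θ·k = (-0.069776, +0.671843, +0.107664)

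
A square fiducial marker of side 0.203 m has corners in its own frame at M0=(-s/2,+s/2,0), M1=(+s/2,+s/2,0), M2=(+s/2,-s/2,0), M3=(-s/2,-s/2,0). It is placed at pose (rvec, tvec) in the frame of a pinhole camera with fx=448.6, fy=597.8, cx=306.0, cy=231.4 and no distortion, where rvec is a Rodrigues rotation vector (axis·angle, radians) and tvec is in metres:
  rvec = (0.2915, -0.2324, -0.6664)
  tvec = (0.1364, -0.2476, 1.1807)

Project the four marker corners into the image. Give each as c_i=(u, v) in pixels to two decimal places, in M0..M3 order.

c0=(349.61, 178.16) c1=(405.38, 116.32) c2=(366.35, 31.14) c3=(306.39, 94.92)

Intrinsics K: fx=448.6, fy=597.8, cx=306.0, cy=231.4
Marker side s = 0.203 m; corners in marker frame (Z=0):
  M0 = (-0.1015, +0.1015, 0)
  M1 = (+0.1015, +0.1015, 0)
  M2 = (+0.1015, -0.1015, 0)
  M3 = (-0.1015, -0.1015, 0)
rvec = (0.2915, -0.2324, -0.6664), |rvec| = θ = 0.76359 rad = 43.751°
Rodrigues: sinθ=0.69152, 1−cosθ=0.27764; R = I + sinθ·[k]× + (1−cosθ)·[k]×²:
    [+0.76282 +0.57124 -0.30296]
    [-0.63576 +0.74808 -0.19024]
    [+0.11797 +0.33773 +0.93382]
t = (0.1364, -0.2476, 1.1807) m
M0: Pc = R·M0+t = (+0.11696, -0.10714, +1.20301); u = 448.6·(+0.11696)/1.20301 + 306.0 = 349.6125, v = 597.8·(-0.10714)/1.20301 + 231.4 = 178.1595
M1: Pc = R·M1+t = (+0.27181, -0.23620, +1.22695); u = 448.6·(+0.27181)/1.22695 + 306.0 = 405.3785, v = 597.8·(-0.23620)/1.22695 + 231.4 = 116.3179
M2: Pc = R·M2+t = (+0.15584, -0.38806, +1.15839); u = 448.6·(+0.15584)/1.15839 + 306.0 = 366.3525, v = 597.8·(-0.38806)/1.15839 + 231.4 = 31.1383
M3: Pc = R·M3+t = (+0.00099, -0.25900, +1.13445); u = 448.6·(+0.00099)/1.13445 + 306.0 = 306.3925, v = 597.8·(-0.25900)/1.13445 + 231.4 = 94.9192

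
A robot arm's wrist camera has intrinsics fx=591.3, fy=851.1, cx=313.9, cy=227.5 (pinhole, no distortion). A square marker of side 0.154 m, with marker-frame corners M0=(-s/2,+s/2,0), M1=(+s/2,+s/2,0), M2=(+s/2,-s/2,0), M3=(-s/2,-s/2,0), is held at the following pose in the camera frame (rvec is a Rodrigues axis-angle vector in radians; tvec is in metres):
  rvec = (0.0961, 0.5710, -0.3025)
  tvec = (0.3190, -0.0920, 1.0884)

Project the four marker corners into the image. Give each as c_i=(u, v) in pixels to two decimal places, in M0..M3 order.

c0=(460.94, 228.17) c1=(542.20, 196.30) c2=(515.60, 77.05) c3=(436.25, 117.81)

Intrinsics K: fx=591.3, fy=851.1, cx=313.9, cy=227.5
Marker side s = 0.154 m; corners in marker frame (Z=0):
  M0 = (-0.0770, +0.0770, 0)
  M1 = (+0.0770, +0.0770, 0)
  M2 = (+0.0770, -0.0770, 0)
  M3 = (-0.0770, -0.0770, 0)
rvec = (0.0961, 0.5710, -0.3025), |rvec| = θ = 0.65329 rad = 37.431°
Rodrigues: sinθ=0.60780, 1−cosθ=0.20591; R = I + sinθ·[k]× + (1−cosθ)·[k]×²:
    [+0.79855 +0.30791 +0.51722]
    [-0.25496 +0.95140 -0.17274]
    [-0.54527 +0.00607 +0.83824]
t = (0.3190, -0.0920, 1.0884) m
M0: Pc = R·M0+t = (+0.28122, +0.00089, +1.13085); u = 591.3·(+0.28122)/1.13085 + 313.9 = 460.9448, v = 851.1·(+0.00089)/1.13085 + 227.5 = 228.1695
M1: Pc = R·M1+t = (+0.40420, -0.03837, +1.04688); u = 591.3·(+0.40420)/1.04688 + 313.9 = 542.1988, v = 851.1·(-0.03837)/1.04688 + 227.5 = 196.3019
M2: Pc = R·M2+t = (+0.35678, -0.18489, +1.04595); u = 591.3·(+0.35678)/1.04595 + 313.9 = 515.5961, v = 851.1·(-0.18489)/1.04595 + 227.5 = 77.0530
M3: Pc = R·M3+t = (+0.23380, -0.14563, +1.12992); u = 591.3·(+0.23380)/1.12992 + 313.9 = 436.2518, v = 851.1·(-0.14563)/1.12992 + 227.5 = 117.8091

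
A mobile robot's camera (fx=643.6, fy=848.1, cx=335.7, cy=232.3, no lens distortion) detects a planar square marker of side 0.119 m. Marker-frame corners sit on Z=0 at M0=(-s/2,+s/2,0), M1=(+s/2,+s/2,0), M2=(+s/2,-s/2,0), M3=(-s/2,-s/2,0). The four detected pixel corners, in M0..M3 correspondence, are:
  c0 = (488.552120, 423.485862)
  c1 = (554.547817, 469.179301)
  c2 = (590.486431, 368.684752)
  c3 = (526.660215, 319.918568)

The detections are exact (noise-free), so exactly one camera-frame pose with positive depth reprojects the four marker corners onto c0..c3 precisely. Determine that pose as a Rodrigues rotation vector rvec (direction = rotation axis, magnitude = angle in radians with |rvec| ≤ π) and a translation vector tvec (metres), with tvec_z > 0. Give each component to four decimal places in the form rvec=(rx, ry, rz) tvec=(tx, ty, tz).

Intrinsics K: fx=643.6, fy=848.1, cx=335.7, cy=232.3
Marker side s = 0.119 m; corners in marker frame (Z=0):
  M0 = (-0.0595, +0.0595, 0)
  M1 = (+0.0595, +0.0595, 0)
  M2 = (+0.0595, -0.0595, 0)
  M3 = (-0.0595, -0.0595, 0)
Detected image corners:
  c0 = (488.552120, 423.485862) px
  c1 = (554.547817, 469.179301) px
  c2 = (590.486431, 368.684752) px
  c3 = (526.660215, 319.918568) px
Planar DLT: solve 8×8 A·h = b for H (H[2,2]=1):
  H  [+709.08649 -369.28286 +540.76585]
  H  [+516.77970 +814.47568 +395.41513]
  H  [+0.30307 -0.10800 +1.00000]
B = K⁻¹H; ‖b₁‖=1.122223, ‖b₂‖=1.122223; λ = 2/(‖b₁‖+‖b₂‖) = 0.891088, sign → tz>0 ⇒ λ=+0.891088
r₁ = λ·B[:,0] = (+0.84089,+0.46900,+0.27006); r₂ = λ·B[:,1] = (-0.46109,+0.88212,-0.09624)
r₃ = r₁×r₂ = (-0.28336,-0.04360,+0.95802); SVD([r₁ r₂ r₃]) → R = UVᵀ:
  R  [+0.84089 -0.46109 -0.28336]
  R  [+0.46900 +0.88212 -0.04360]
  R  [+0.27006 -0.09624 +0.95802]
t = (+0.28392, +0.17138, +0.89109) m
tr R = 2.681037; θ = arccos((tr R − 1)/2) = 0.572557 rad = 32.805°
axis k = ((R−Rᵀ)₃₂, (R−Rᵀ)₁₃, (R−Rᵀ)₂₁) / (2 sinθ) = (-0.048582, -0.510739, +0.858362)
rvec = θ·k = (-0.027816, -0.292427, +0.491461)

rvec=(-0.0278, -0.2924, 0.4915) tvec=(0.2839, 0.1714, 0.8911)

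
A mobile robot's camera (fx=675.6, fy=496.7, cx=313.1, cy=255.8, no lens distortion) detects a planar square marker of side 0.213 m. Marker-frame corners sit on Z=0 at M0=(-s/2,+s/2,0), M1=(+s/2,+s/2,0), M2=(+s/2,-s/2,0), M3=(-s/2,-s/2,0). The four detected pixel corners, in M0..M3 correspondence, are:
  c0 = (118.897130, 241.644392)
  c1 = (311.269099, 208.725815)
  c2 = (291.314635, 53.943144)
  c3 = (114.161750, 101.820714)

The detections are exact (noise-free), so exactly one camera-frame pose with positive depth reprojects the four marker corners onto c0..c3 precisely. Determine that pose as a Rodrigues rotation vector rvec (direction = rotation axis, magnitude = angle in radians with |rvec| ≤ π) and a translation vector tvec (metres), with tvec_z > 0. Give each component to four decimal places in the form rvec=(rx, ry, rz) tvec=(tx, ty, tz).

Intrinsics K: fx=675.6, fy=496.7, cx=313.1, cy=255.8
Marker side s = 0.213 m; corners in marker frame (Z=0):
  M0 = (-0.1065, +0.1065, 0)
  M1 = (+0.1065, +0.1065, 0)
  M2 = (+0.1065, -0.1065, 0)
  M3 = (-0.1065, -0.1065, 0)
Detected image corners:
  c0 = (118.897130, 241.644392) px
  c1 = (311.269099, 208.725815) px
  c2 = (291.314635, 53.943144) px
  c3 = (114.161750, 101.820714) px
Planar DLT: solve 8×8 A·h = b for H (H[2,2]=1):
  H  [+746.53495 -17.02095 +203.05053]
  H  [-277.69458 +636.61774 +150.03132]
  H  [-0.57234 -0.34848 +1.00000]
B = K⁻¹H; ‖b₁‖=1.508312, ‖b₂‖=1.508312; λ = 2/(‖b₁‖+‖b₂‖) = 0.662993, sign → tz>0 ⇒ λ=+0.662993
r₁ = λ·B[:,0] = (+0.90846,-0.17524,-0.37946); r₂ = λ·B[:,1] = (+0.09037,+0.96874,-0.23104)
r₃ = r₁×r₂ = (+0.40808,+0.17560,+0.89590); SVD([r₁ r₂ r₃]) → R = UVᵀ:
  R  [+0.90846 +0.09037 +0.40808]
  R  [-0.17524 +0.96874 +0.17560]
  R  [-0.37946 -0.23104 +0.89590]
t = (-0.10800, -0.14118, +0.66299) m
tr R = 2.773097; θ = arccos((tr R − 1)/2) = 0.480966 rad = 27.557°
axis k = ((R−Rᵀ)₃₂, (R−Rᵀ)₁₃, (R−Rᵀ)₂₁) / (2 sinθ) = (-0.439477, +0.851148, -0.287065)
rvec = θ·k = (-0.211374, +0.409373, -0.138069)

rvec=(-0.2114, 0.4094, -0.1381) tvec=(-0.1080, -0.1412, 0.6630)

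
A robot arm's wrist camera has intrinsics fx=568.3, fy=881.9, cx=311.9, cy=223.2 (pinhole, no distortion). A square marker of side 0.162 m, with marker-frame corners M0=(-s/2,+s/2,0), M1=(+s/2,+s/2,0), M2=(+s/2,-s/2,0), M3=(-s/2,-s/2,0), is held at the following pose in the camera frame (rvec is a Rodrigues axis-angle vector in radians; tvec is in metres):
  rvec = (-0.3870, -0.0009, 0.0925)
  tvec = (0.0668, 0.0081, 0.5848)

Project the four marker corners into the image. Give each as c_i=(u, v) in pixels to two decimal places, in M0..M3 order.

Intrinsics K: fx=568.3, fy=881.9, cx=311.9, cy=223.2
Marker side s = 0.162 m; corners in marker frame (Z=0):
  M0 = (-0.0810, +0.0810, 0)
  M1 = (+0.0810, +0.0810, 0)
  M2 = (+0.0810, -0.0810, 0)
  M3 = (-0.0810, -0.0810, 0)
rvec = (-0.3870, -0.0009, 0.0925), |rvec| = θ = 0.39790 rad = 22.798°
Rodrigues: sinθ=0.38749, 1−cosθ=0.07812; R = I + sinθ·[k]× + (1−cosθ)·[k]×²:
    [+0.99578 -0.08991 -0.01854]
    [+0.09025 +0.92188 +0.37683]
    [-0.01679 -0.37691 +0.92610]
t = (0.0668, 0.0081, 0.5848) m
M0: Pc = R·M0+t = (-0.02114, +0.07546, +0.55563); u = 568.3·(-0.02114)/0.55563 + 311.9 = 290.2775, v = 881.9·(+0.07546)/0.55563 + 223.2 = 342.9734
M1: Pc = R·M1+t = (+0.14018, +0.09008, +0.55291); u = 568.3·(+0.14018)/0.55291 + 311.9 = 455.9771, v = 881.9·(+0.09008)/0.55291 + 223.2 = 366.8824
M2: Pc = R·M2+t = (+0.15474, -0.05926, +0.61397); u = 568.3·(+0.15474)/0.61397 + 311.9 = 455.1301, v = 881.9·(-0.05926)/0.61397 + 223.2 = 138.0771
M3: Pc = R·M3+t = (-0.00658, -0.07388, +0.61669); u = 568.3·(-0.00658)/0.61669 + 311.9 = 305.8404, v = 881.9·(-0.07388)/0.61669 + 223.2 = 117.5443

c0=(290.28, 342.97) c1=(455.98, 366.88) c2=(455.13, 138.08) c3=(305.84, 117.54)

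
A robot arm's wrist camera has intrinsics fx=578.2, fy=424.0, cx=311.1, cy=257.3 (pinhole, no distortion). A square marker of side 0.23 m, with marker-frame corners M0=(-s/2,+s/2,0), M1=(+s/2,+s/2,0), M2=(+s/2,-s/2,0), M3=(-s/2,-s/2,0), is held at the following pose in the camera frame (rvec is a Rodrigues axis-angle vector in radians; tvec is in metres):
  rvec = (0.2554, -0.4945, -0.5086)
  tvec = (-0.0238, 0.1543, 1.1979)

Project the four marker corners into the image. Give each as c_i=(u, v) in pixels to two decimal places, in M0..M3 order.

c0=(279.60, 367.96) c1=(360.58, 320.60) c2=(319.49, 256.25) c3=(229.33, 301.91)

Intrinsics K: fx=578.2, fy=424.0, cx=311.1, cy=257.3
Marker side s = 0.23 m; corners in marker frame (Z=0):
  M0 = (-0.1150, +0.1150, 0)
  M1 = (+0.1150, +0.1150, 0)
  M2 = (+0.1150, -0.1150, 0)
  M3 = (-0.1150, -0.1150, 0)
rvec = (0.2554, -0.4945, -0.5086), |rvec| = θ = 0.75395 rad = 43.198°
Rodrigues: sinθ=0.68452, 1−cosθ=0.27101; R = I + sinθ·[k]× + (1−cosθ)·[k]×²:
    [+0.76009 +0.40155 -0.51089]
    [-0.52198 +0.84558 -0.11198]
    [+0.38704 +0.35179 +0.85232]
t = (-0.0238, 0.1543, 1.1979) m
M0: Pc = R·M0+t = (-0.06503, +0.31157, +1.19385); u = 578.2·(-0.06503)/1.19385 + 311.1 = 279.6040, v = 424.0·(+0.31157)/1.19385 + 257.3 = 367.9551
M1: Pc = R·M1+t = (+0.10979, +0.19151, +1.28286); u = 578.2·(+0.10979)/1.28286 + 311.1 = 360.5832, v = 424.0·(+0.19151)/1.28286 + 257.3 = 320.5972
M2: Pc = R·M2+t = (+0.01743, -0.00297, +1.20195); u = 578.2·(+0.01743)/1.20195 + 311.1 = 319.4856, v = 424.0·(-0.00297)/1.20195 + 257.3 = 256.2527
M3: Pc = R·M3+t = (-0.15739, +0.11709, +1.11294); u = 578.2·(-0.15739)/1.11294 + 311.1 = 229.3319, v = 424.0·(+0.11709)/1.11294 + 257.3 = 301.9069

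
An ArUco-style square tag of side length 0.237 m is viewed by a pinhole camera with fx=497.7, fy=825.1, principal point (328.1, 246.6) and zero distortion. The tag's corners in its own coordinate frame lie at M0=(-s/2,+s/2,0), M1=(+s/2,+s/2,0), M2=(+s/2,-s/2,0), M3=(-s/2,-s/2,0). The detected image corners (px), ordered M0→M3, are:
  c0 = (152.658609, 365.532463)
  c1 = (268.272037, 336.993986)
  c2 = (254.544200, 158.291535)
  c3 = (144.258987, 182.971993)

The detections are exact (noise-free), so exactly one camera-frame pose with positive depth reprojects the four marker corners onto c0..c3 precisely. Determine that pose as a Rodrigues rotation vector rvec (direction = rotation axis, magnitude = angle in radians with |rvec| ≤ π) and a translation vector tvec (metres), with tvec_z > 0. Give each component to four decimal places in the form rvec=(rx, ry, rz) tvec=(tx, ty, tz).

rvec=(-0.2210, -0.0471, -0.1483) tvec=(-0.2589, 0.0153, 1.0486)

Intrinsics K: fx=497.7, fy=825.1, cx=328.1, cy=246.6
Marker side s = 0.237 m; corners in marker frame (Z=0):
  M0 = (-0.1185, +0.1185, 0)
  M1 = (+0.1185, +0.1185, 0)
  M2 = (+0.1185, -0.1185, 0)
  M3 = (-0.1185, -0.1185, 0)
Detected image corners:
  c0 = (152.658609, 365.532463) px
  c1 = (268.272037, 336.993986) px
  c2 = (254.544200, 158.291535) px
  c3 = (144.258987, 182.971993) px
Planar DLT: solve 8×8 A·h = b for H (H[2,2]=1):
  H  [+488.58884 +4.76830 +205.20022]
  H  [-96.43909 +708.62820 +258.65992]
  H  [+0.05993 -0.20491 +1.00000]
B = K⁻¹H; ‖b₁‖=0.953662, ‖b₂‖=0.953662; λ = 2/(‖b₁‖+‖b₂‖) = 1.048590, sign → tz>0 ⇒ λ=+1.048590
r₁ = λ·B[:,0] = (+0.98796,-0.14134,+0.06285); r₂ = λ·B[:,1] = (+0.15170,+0.96479,-0.21487)
r₃ = r₁×r₂ = (-0.03026,+0.22182,+0.97462); SVD([r₁ r₂ r₃]) → R = UVᵀ:
  R  [+0.98796 +0.15170 -0.03026]
  R  [-0.14134 +0.96479 +0.22182]
  R  [+0.06285 -0.21487 +0.97462]
t = (-0.25893, +0.01533, +1.04859) m
tr R = 2.927371; θ = arccos((tr R − 1)/2) = 0.270320 rad = 15.488°
axis k = ((R−Rᵀ)₃₂, (R−Rᵀ)₁₃, (R−Rᵀ)₂₁) / (2 sinθ) = (-0.817652, -0.174333, -0.548684)
rvec = θ·k = (-0.221027, -0.047126, -0.148320)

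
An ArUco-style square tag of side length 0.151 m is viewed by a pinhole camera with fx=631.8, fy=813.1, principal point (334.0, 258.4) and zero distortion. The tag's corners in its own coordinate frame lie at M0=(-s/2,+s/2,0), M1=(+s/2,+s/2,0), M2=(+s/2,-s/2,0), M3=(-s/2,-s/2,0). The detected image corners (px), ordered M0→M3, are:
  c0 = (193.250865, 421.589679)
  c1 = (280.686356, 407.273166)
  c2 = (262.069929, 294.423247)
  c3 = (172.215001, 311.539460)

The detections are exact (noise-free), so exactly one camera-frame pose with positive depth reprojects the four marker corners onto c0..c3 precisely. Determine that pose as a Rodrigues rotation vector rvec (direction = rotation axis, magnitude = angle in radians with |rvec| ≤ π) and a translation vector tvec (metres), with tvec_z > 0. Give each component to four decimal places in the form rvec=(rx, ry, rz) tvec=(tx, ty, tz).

Intrinsics K: fx=631.8, fy=813.1, cx=334.0, cy=258.4
Marker side s = 0.151 m; corners in marker frame (Z=0):
  M0 = (-0.0755, +0.0755, 0)
  M1 = (+0.0755, +0.0755, 0)
  M2 = (+0.0755, -0.0755, 0)
  M3 = (-0.0755, -0.0755, 0)
Detected image corners:
  c0 = (193.250865, 421.589679) px
  c1 = (280.686356, 407.273166) px
  c2 = (262.069929, 294.423247) px
  c3 = (172.215001, 311.539460) px
Planar DLT: solve 8×8 A·h = b for H (H[2,2]=1):
  H  [+555.91855 +179.35739 +226.75668]
  H  [-152.92099 +813.77739 +359.67638]
  H  [-0.13657 +0.21130 +1.00000]
B = K⁻¹H; ‖b₁‖=0.972655, ‖b₂‖=0.972655; λ = 2/(‖b₁‖+‖b₂‖) = 1.028113, sign → tz>0 ⇒ λ=+1.028113
r₁ = λ·B[:,0] = (+0.97886,-0.14874,-0.14041); r₂ = λ·B[:,1] = (+0.17702,+0.95993,+0.21724)
r₃ = r₁×r₂ = (+0.10247,-0.23750,+0.96597); SVD([r₁ r₂ r₃]) → R = UVᵀ:
  R  [+0.97886 +0.17702 +0.10247]
  R  [-0.14874 +0.95993 -0.23750]
  R  [-0.14041 +0.21724 +0.96597]
t = (-0.17451, +0.12806, +1.02811) m
tr R = 2.904760; θ = arccos((tr R − 1)/2) = 0.309848 rad = 17.753°
axis k = ((R−Rᵀ)₃₂, (R−Rᵀ)₁₃, (R−Rᵀ)₂₁) / (2 sinθ) = (+0.745675, +0.398265, -0.534186)
rvec = θ·k = (+0.231046, +0.123402, -0.165516)

rvec=(0.2310, 0.1234, -0.1655) tvec=(-0.1745, 0.1281, 1.0281)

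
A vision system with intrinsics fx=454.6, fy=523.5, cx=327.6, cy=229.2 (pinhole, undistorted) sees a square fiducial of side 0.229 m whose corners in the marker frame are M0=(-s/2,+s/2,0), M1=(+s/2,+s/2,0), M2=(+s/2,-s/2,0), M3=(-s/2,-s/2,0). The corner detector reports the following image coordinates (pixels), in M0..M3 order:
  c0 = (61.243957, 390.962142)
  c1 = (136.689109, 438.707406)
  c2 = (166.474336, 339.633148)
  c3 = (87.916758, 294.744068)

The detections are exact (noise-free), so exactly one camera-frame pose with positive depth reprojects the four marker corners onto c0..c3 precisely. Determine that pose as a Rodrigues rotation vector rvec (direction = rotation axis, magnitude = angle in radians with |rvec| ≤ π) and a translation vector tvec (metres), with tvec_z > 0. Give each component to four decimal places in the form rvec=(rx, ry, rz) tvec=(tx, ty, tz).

Intrinsics K: fx=454.6, fy=523.5, cx=327.6, cy=229.2
Marker side s = 0.229 m; corners in marker frame (Z=0):
  M0 = (-0.1145, +0.1145, 0)
  M1 = (+0.1145, +0.1145, 0)
  M2 = (+0.1145, -0.1145, 0)
  M3 = (-0.1145, -0.1145, 0)
Detected image corners:
  c0 = (61.243957, 390.962142) px
  c1 = (136.689109, 438.707406) px
  c2 = (166.474336, 339.633148) px
  c3 = (87.916758, 294.744068) px
Planar DLT: solve 8×8 A·h = b for H (H[2,2]=1):
  H  [+315.79510 -110.63842 +112.10843]
  H  [+136.40707 +466.70767 +366.15161]
  H  [-0.18013 +0.11047 +1.00000]
B = K⁻¹H; ‖b₁‖=0.909627, ‖b₂‖=0.909627; λ = 2/(‖b₁‖+‖b₂‖) = 1.099352, sign → tz>0 ⇒ λ=+1.099352
r₁ = λ·B[:,0] = (+0.90639,+0.37316,-0.19803); r₂ = λ·B[:,1] = (-0.35507,+0.92692,+0.12145)
r₃ = r₁×r₂ = (+0.22887,-0.03976,+0.97264); SVD([r₁ r₂ r₃]) → R = UVᵀ:
  R  [+0.90639 -0.35507 +0.22887]
  R  [+0.37316 +0.92692 -0.03976]
  R  [-0.19803 +0.12145 +0.97264]
t = (-0.52112, +0.28760, +1.09935) m
tr R = 2.805948; θ = arccos((tr R − 1)/2) = 0.444156 rad = 25.448°
axis k = ((R−Rᵀ)₃₂, (R−Rᵀ)₁₃, (R−Rᵀ)₂₁) / (2 sinθ) = (+0.187587, +0.496749, +0.847379)
rvec = θ·k = (+0.083318, +0.220634, +0.376368)

rvec=(0.0833, 0.2206, 0.3764) tvec=(-0.5211, 0.2876, 1.0994)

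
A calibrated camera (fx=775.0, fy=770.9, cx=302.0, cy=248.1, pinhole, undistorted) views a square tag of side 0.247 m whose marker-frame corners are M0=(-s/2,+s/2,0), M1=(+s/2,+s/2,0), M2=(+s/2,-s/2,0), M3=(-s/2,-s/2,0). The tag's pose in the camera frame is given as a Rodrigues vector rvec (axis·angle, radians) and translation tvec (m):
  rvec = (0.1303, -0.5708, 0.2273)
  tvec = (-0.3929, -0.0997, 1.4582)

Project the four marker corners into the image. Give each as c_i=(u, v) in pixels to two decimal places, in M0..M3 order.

c0=(11.16, 246.93) c1=(138.91, 268.97) c2=(168.68, 147.95) c3=(42.50, 113.83)

Intrinsics K: fx=775.0, fy=770.9, cx=302.0, cy=248.1
Marker side s = 0.247 m; corners in marker frame (Z=0):
  M0 = (-0.1235, +0.1235, 0)
  M1 = (+0.1235, +0.1235, 0)
  M2 = (+0.1235, -0.1235, 0)
  M3 = (-0.1235, -0.1235, 0)
rvec = (0.1303, -0.5708, 0.2273), |rvec| = θ = 0.62806 rad = 35.985°
Rodrigues: sinθ=0.58757, 1−cosθ=0.19083; R = I + sinθ·[k]× + (1−cosθ)·[k]×²:
    [+0.81738 -0.24863 -0.51968]
    [+0.17667 +0.96679 -0.18467]
    [+0.54834 +0.05913 +0.83417]
t = (-0.3929, -0.0997, 1.4582) m
M0: Pc = R·M0+t = (-0.52455, -0.00212, +1.39778); u = 775.0·(-0.52455)/1.39778 + 302.0 = 11.1622, v = 770.9·(-0.00212)/1.39778 + 248.1 = 246.9310
M1: Pc = R·M1+t = (-0.32266, +0.04152, +1.53322); u = 775.0·(-0.32266)/1.53322 + 302.0 = 138.9052, v = 770.9·(+0.04152)/1.53322 + 248.1 = 268.9747
M2: Pc = R·M2+t = (-0.26125, -0.19728, +1.51862); u = 775.0·(-0.26125)/1.51862 + 302.0 = 168.6769, v = 770.9·(-0.19728)/1.51862 + 248.1 = 147.9540
M3: Pc = R·M3+t = (-0.46314, -0.24092, +1.38318); u = 775.0·(-0.46314)/1.38318 + 302.0 = 42.5001, v = 770.9·(-0.24092)/1.38318 + 248.1 = 113.8272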